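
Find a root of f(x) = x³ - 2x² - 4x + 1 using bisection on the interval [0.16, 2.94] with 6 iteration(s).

f(x) = x³ - 2x² - 4x + 1
Initial interval: [0.16, 2.94]

Iteration 1:
  c_1 = (0.160000 + 2.940000)/2 = 1.550000
  f(c_1) = f(1.550000) = -6.281125
  f(a) × f(c) < 0, new interval: [0.160000, 1.550000]
Iteration 2:
  c_2 = (0.160000 + 1.550000)/2 = 0.855000
  f(c_2) = f(0.855000) = -3.257024
  f(a) × f(c) < 0, new interval: [0.160000, 0.855000]
Iteration 3:
  c_3 = (0.160000 + 0.855000)/2 = 0.507500
  f(c_3) = f(0.507500) = -1.414403
  f(a) × f(c) < 0, new interval: [0.160000, 0.507500]
Iteration 4:
  c_4 = (0.160000 + 0.507500)/2 = 0.333750
  f(c_4) = f(0.333750) = -0.520602
  f(a) × f(c) < 0, new interval: [0.160000, 0.333750]
Iteration 5:
  c_5 = (0.160000 + 0.333750)/2 = 0.246875
  f(c_5) = f(0.246875) = -0.094348
  f(a) × f(c) < 0, new interval: [0.160000, 0.246875]
Iteration 6:
  c_6 = (0.160000 + 0.246875)/2 = 0.203437
  f(c_6) = f(0.203437) = 0.111896
  f(a) × f(c) ≥ 0, new interval: [0.203437, 0.246875]

After 6 iteration(s), the approximation is c_6 = 0.203437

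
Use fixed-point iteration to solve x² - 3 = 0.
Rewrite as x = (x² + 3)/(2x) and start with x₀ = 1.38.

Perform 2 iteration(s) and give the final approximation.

Equation: x² - 3 = 0
Fixed-point form: x = (x² + 3)/(2x)
x₀ = 1.38

x_1 = g(1.380000) = 1.776957
x_2 = g(1.776957) = 1.732618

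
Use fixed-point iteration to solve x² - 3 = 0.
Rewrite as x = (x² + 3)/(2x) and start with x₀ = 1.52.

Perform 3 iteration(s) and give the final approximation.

Equation: x² - 3 = 0
Fixed-point form: x = (x² + 3)/(2x)
x₀ = 1.52

x_1 = g(1.520000) = 1.746842
x_2 = g(1.746842) = 1.732113
x_3 = g(1.732113) = 1.732051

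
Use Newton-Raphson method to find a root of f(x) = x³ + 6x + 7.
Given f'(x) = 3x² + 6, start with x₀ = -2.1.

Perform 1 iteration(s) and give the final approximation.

f(x) = x³ + 6x + 7
f'(x) = 3x² + 6
x₀ = -2.1

Newton-Raphson formula: x_{n+1} = x_n - f(x_n)/f'(x_n)

Iteration 1:
  f(-2.100000) = -14.861000
  f'(-2.100000) = 19.230000
  x_1 = -2.100000 - (-14.861000)/19.230000 = -1.327197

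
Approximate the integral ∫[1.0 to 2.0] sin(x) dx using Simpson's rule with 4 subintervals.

f(x) = sin(x)
a = 1.0, b = 2.0, n = 4
h = (b - a)/n = 0.250000

Simpson's rule: (h/3)[f(x₀) + 4f(x₁) + 2f(x₂) + ... + f(xₙ)]

x_0 = 1.0000, f(x_0) = 0.841471, coefficient = 1
x_1 = 1.2500, f(x_1) = 0.948985, coefficient = 4
x_2 = 1.5000, f(x_2) = 0.997495, coefficient = 2
x_3 = 1.7500, f(x_3) = 0.983986, coefficient = 4
x_4 = 2.0000, f(x_4) = 0.909297, coefficient = 1

I ≈ (0.250000/3) × 11.477641 = 0.956470
Exact value: 0.956449
Error: 0.000021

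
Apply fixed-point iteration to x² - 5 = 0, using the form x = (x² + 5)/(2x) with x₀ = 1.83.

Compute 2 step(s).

Equation: x² - 5 = 0
Fixed-point form: x = (x² + 5)/(2x)
x₀ = 1.83

x_1 = g(1.830000) = 2.281120
x_2 = g(2.281120) = 2.236513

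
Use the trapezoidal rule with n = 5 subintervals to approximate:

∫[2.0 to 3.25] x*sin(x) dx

f(x) = x*sin(x)
a = 2.0, b = 3.25, n = 5
h = (b - a)/n = 0.250000

Trapezoidal rule: (h/2)[f(x₀) + 2f(x₁) + 2f(x₂) + ... + f(xₙ)]

x_0 = 2.0000, f(x_0) = 1.818595, coefficient = 1
x_1 = 2.2500, f(x_1) = 1.750665, coefficient = 2
x_2 = 2.5000, f(x_2) = 1.496180, coefficient = 2
x_3 = 2.7500, f(x_3) = 1.049568, coefficient = 2
x_4 = 3.0000, f(x_4) = 0.423360, coefficient = 2
x_5 = 3.2500, f(x_5) = -0.351634, coefficient = 1

I ≈ (0.250000/2) × 10.906506 = 1.363313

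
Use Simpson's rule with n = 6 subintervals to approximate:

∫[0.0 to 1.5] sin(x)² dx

f(x) = sin(x)²
a = 0.0, b = 1.5, n = 6
h = (b - a)/n = 0.250000

Simpson's rule: (h/3)[f(x₀) + 4f(x₁) + 2f(x₂) + ... + f(xₙ)]

x_0 = 0.0000, f(x_0) = 0.000000, coefficient = 1
x_1 = 0.2500, f(x_1) = 0.061209, coefficient = 4
x_2 = 0.5000, f(x_2) = 0.229849, coefficient = 2
x_3 = 0.7500, f(x_3) = 0.464631, coefficient = 4
x_4 = 1.0000, f(x_4) = 0.708073, coefficient = 2
x_5 = 1.2500, f(x_5) = 0.900572, coefficient = 4
x_6 = 1.5000, f(x_6) = 0.994996, coefficient = 1

I ≈ (0.250000/3) × 8.576488 = 0.714707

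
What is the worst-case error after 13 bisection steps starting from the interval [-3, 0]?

Bisection error bound: |error| ≤ (b-a)/2^n
|error| ≤ (0 - (-3))/2^13 = 3/2^13
|error| ≤ 0.0003662109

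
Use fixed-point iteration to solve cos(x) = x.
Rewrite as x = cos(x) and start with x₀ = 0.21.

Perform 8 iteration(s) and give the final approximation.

Equation: cos(x) = x
Fixed-point form: x = cos(x)
x₀ = 0.21

x_1 = g(0.210000) = 0.978031
x_2 = g(0.978031) = 0.558657
x_3 = g(0.558657) = 0.847968
x_4 = g(0.847968) = 0.661509
x_5 = g(0.661509) = 0.789066
x_6 = g(0.789066) = 0.704508
x_7 = g(0.704508) = 0.761930
x_8 = g(0.761930) = 0.723505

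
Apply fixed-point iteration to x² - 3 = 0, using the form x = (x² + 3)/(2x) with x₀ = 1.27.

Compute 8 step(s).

Equation: x² - 3 = 0
Fixed-point form: x = (x² + 3)/(2x)
x₀ = 1.27

x_1 = g(1.270000) = 1.816102
x_2 = g(1.816102) = 1.733996
x_3 = g(1.733996) = 1.732052
x_4 = g(1.732052) = 1.732051
x_5 = g(1.732051) = 1.732051
x_6 = g(1.732051) = 1.732051
x_7 = g(1.732051) = 1.732051
x_8 = g(1.732051) = 1.732051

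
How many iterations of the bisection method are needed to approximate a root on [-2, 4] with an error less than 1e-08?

We need (b-a)/2^n ≤ 1e-08
(4 - (-2))/2^n ≤ 1e-08
6/2^n ≤ 1e-08
2^n ≥ 600000000
n ≥ log₂(600000000) = 29.16
n ≥ 30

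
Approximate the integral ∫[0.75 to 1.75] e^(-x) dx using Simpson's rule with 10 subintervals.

f(x) = e^(-x)
a = 0.75, b = 1.75, n = 10
h = (b - a)/n = 0.100000

Simpson's rule: (h/3)[f(x₀) + 4f(x₁) + 2f(x₂) + ... + f(xₙ)]

x_0 = 0.7500, f(x_0) = 0.472367, coefficient = 1
x_1 = 0.8500, f(x_1) = 0.427415, coefficient = 4
x_2 = 0.9500, f(x_2) = 0.386741, coefficient = 2
x_3 = 1.0500, f(x_3) = 0.349938, coefficient = 4
x_4 = 1.1500, f(x_4) = 0.316637, coefficient = 2
x_5 = 1.2500, f(x_5) = 0.286505, coefficient = 4
x_6 = 1.3500, f(x_6) = 0.259240, coefficient = 2
x_7 = 1.4500, f(x_7) = 0.234570, coefficient = 4
x_8 = 1.5500, f(x_8) = 0.212248, coefficient = 2
x_9 = 1.6500, f(x_9) = 0.192050, coefficient = 4
x_10 = 1.7500, f(x_10) = 0.173774, coefficient = 1

I ≈ (0.100000/3) × 8.957783 = 0.298593
Exact value: 0.298593
Error: 0.000000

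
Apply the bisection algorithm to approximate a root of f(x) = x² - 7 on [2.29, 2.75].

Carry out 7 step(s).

f(x) = x² - 7
Initial interval: [2.29, 2.75]

Iteration 1:
  c_1 = (2.290000 + 2.750000)/2 = 2.520000
  f(c_1) = f(2.520000) = -0.649600
  f(a) × f(c) ≥ 0, new interval: [2.520000, 2.750000]
Iteration 2:
  c_2 = (2.520000 + 2.750000)/2 = 2.635000
  f(c_2) = f(2.635000) = -0.056775
  f(a) × f(c) ≥ 0, new interval: [2.635000, 2.750000]
Iteration 3:
  c_3 = (2.635000 + 2.750000)/2 = 2.692500
  f(c_3) = f(2.692500) = 0.249556
  f(a) × f(c) < 0, new interval: [2.635000, 2.692500]
Iteration 4:
  c_4 = (2.635000 + 2.692500)/2 = 2.663750
  f(c_4) = f(2.663750) = 0.095564
  f(a) × f(c) < 0, new interval: [2.635000, 2.663750]
Iteration 5:
  c_5 = (2.635000 + 2.663750)/2 = 2.649375
  f(c_5) = f(2.649375) = 0.019188
  f(a) × f(c) < 0, new interval: [2.635000, 2.649375]
Iteration 6:
  c_6 = (2.635000 + 2.649375)/2 = 2.642187
  f(c_6) = f(2.642187) = -0.018845
  f(a) × f(c) ≥ 0, new interval: [2.642187, 2.649375]
Iteration 7:
  c_7 = (2.642187 + 2.649375)/2 = 2.645781
  f(c_7) = f(2.645781) = 0.000158
  f(a) × f(c) < 0, new interval: [2.642187, 2.645781]

After 7 iteration(s), the approximation is c_7 = 2.645781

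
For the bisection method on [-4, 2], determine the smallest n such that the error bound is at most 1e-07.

We need (b-a)/2^n ≤ 1e-07
(2 - (-4))/2^n ≤ 1e-07
6/2^n ≤ 1e-07
2^n ≥ 60000000
n ≥ log₂(60000000) = 25.84
n ≥ 26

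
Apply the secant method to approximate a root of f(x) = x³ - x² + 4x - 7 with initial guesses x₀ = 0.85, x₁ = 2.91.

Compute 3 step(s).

f(x) = x³ - x² + 4x - 7
x₀ = 0.85, x₁ = 2.91

Secant formula: x_{n+1} = x_n - f(x_n)(x_n - x_{n-1})/(f(x_n) - f(x_{n-1}))

Iteration 1:
  f(0.850000) = -3.708375
  f(2.910000) = 20.814071
  x_2 = 2.910000 - 20.814071×(2.910000 - 0.850000)/(20.814071 - (-3.708375))
       = 1.161521
Iteration 2:
  f(2.910000) = 20.814071
  f(1.161521) = -2.136004
  x_3 = 1.161521 - (-2.136004)×(1.161521 - 2.910000)/(-2.136004 - 20.814071)
       = 1.324255
Iteration 3:
  f(1.161521) = -2.136004
  f(1.324255) = -1.134351
  x_4 = 1.324255 - (-1.134351)×(1.324255 - 1.161521)/(-1.134351 - (-2.136004))
       = 1.508548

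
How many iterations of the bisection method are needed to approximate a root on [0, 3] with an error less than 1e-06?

We need (b-a)/2^n ≤ 1e-06
(3 - 0)/2^n ≤ 1e-06
3/2^n ≤ 1e-06
2^n ≥ 3000000
n ≥ log₂(3000000) = 21.52
n ≥ 22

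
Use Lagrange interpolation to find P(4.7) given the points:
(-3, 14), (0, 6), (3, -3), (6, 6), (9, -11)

Lagrange interpolation formula:
P(x) = Σ yᵢ × Lᵢ(x)
where Lᵢ(x) = Π_{j≠i} (x - xⱼ)/(xᵢ - xⱼ)

L_0(4.7) = (4.7 - 0)/(-3 - 0) × (4.7 - 3)/(-3 - 3) × (4.7 - 6)/(-3 - 6) × (4.7 - 9)/(-3 - 9) = 0.022975
L_1(4.7) = (4.7 - (-3))/(0 - (-3)) × (4.7 - 3)/(0 - 3) × (4.7 - 6)/(0 - 6) × (4.7 - 9)/(0 - 9) = -0.150562
L_2(4.7) = (4.7 - (-3))/(3 - (-3)) × (4.7 - 0)/(3 - 0) × (4.7 - 6)/(3 - 6) × (4.7 - 9)/(3 - 9) = 0.624389
L_3(4.7) = (4.7 - (-3))/(6 - (-3)) × (4.7 - 0)/(6 - 0) × (4.7 - 3)/(6 - 3) × (4.7 - 9)/(6 - 9) = 0.544339
L_4(4.7) = (4.7 - (-3))/(9 - (-3)) × (4.7 - 0)/(9 - 0) × (4.7 - 3)/(9 - 3) × (4.7 - 6)/(9 - 6) = -0.041142

P(4.7) = 14×L_0(4.7) + 6×L_1(4.7) + (-3)×L_2(4.7) + 6×L_3(4.7) + (-11)×L_4(4.7)
P(4.7) = 1.263713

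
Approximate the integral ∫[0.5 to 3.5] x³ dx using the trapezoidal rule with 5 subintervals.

f(x) = x³
a = 0.5, b = 3.5, n = 5
h = (b - a)/n = 0.600000

Trapezoidal rule: (h/2)[f(x₀) + 2f(x₁) + 2f(x₂) + ... + f(xₙ)]

x_0 = 0.5000, f(x_0) = 0.125000, coefficient = 1
x_1 = 1.1000, f(x_1) = 1.331000, coefficient = 2
x_2 = 1.7000, f(x_2) = 4.913000, coefficient = 2
x_3 = 2.3000, f(x_3) = 12.167000, coefficient = 2
x_4 = 2.9000, f(x_4) = 24.389000, coefficient = 2
x_5 = 3.5000, f(x_5) = 42.875000, coefficient = 1

I ≈ (0.600000/2) × 128.600000 = 38.580000
Exact value: 37.500000
Error: 1.080000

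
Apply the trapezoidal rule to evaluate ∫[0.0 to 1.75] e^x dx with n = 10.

f(x) = e^x
a = 0.0, b = 1.75, n = 10
h = (b - a)/n = 0.175000

Trapezoidal rule: (h/2)[f(x₀) + 2f(x₁) + 2f(x₂) + ... + f(xₙ)]

x_0 = 0.0000, f(x_0) = 1.000000, coefficient = 1
x_1 = 0.1750, f(x_1) = 1.191246, coefficient = 2
x_2 = 0.3500, f(x_2) = 1.419068, coefficient = 2
x_3 = 0.5250, f(x_3) = 1.690459, coefficient = 2
x_4 = 0.7000, f(x_4) = 2.013753, coefficient = 2
x_5 = 0.8750, f(x_5) = 2.398875, coefficient = 2
x_6 = 1.0500, f(x_6) = 2.857651, coefficient = 2
x_7 = 1.2250, f(x_7) = 3.404166, coefficient = 2
x_8 = 1.4000, f(x_8) = 4.055200, coefficient = 2
x_9 = 1.5750, f(x_9) = 4.830742, coefficient = 2
x_10 = 1.7500, f(x_10) = 5.754603, coefficient = 1

I ≈ (0.175000/2) × 54.476921 = 4.766731
Exact value: 4.754603
Error: 0.012128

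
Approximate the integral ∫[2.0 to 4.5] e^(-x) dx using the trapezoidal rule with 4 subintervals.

f(x) = e^(-x)
a = 2.0, b = 4.5, n = 4
h = (b - a)/n = 0.625000

Trapezoidal rule: (h/2)[f(x₀) + 2f(x₁) + 2f(x₂) + ... + f(xₙ)]

x_0 = 2.0000, f(x_0) = 0.135335, coefficient = 1
x_1 = 2.6250, f(x_1) = 0.072440, coefficient = 2
x_2 = 3.2500, f(x_2) = 0.038774, coefficient = 2
x_3 = 3.8750, f(x_3) = 0.020754, coefficient = 2
x_4 = 4.5000, f(x_4) = 0.011109, coefficient = 1

I ≈ (0.625000/2) × 0.410381 = 0.128244
Exact value: 0.124226
Error: 0.004018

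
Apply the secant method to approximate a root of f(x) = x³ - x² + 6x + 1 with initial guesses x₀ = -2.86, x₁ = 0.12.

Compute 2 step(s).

f(x) = x³ - x² + 6x + 1
x₀ = -2.86, x₁ = 0.12

Secant formula: x_{n+1} = x_n - f(x_n)(x_n - x_{n-1})/(f(x_n) - f(x_{n-1}))

Iteration 1:
  f(-2.860000) = -47.733256
  f(0.120000) = 1.707328
  x_2 = 0.120000 - 1.707328×(0.120000 - (-2.860000))/(1.707328 - (-47.733256))
       = 0.017092
Iteration 2:
  f(0.120000) = 1.707328
  f(0.017092) = 1.102264
  x_3 = 0.017092 - 1.102264×(0.017092 - 0.120000)/(1.102264 - 1.707328)
       = -0.170379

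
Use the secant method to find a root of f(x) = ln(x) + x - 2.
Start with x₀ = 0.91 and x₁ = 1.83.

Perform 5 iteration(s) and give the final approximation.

f(x) = ln(x) + x - 2
x₀ = 0.91, x₁ = 1.83

Secant formula: x_{n+1} = x_n - f(x_n)(x_n - x_{n-1})/(f(x_n) - f(x_{n-1}))

Iteration 1:
  f(0.910000) = -1.184311
  f(1.830000) = 0.434316
  x_2 = 1.830000 - 0.434316×(1.830000 - 0.910000)/(0.434316 - (-1.184311))
       = 1.583142
Iteration 2:
  f(1.830000) = 0.434316
  f(1.583142) = 0.042554
  x_3 = 1.583142 - 0.042554×(1.583142 - 1.830000)/(0.042554 - 0.434316)
       = 1.556328
Iteration 3:
  f(1.583142) = 0.042554
  f(1.556328) = -0.001343
  x_4 = 1.556328 - (-0.001343)×(1.556328 - 1.583142)/(-0.001343 - 0.042554)
       = 1.557148
Iteration 4:
  f(1.556328) = -0.001343
  f(1.557148) = 0.000004
  x_5 = 1.557148 - 0.000004×(1.557148 - 1.556328)/(0.000004 - (-0.001343))
       = 1.557146
Iteration 5:
  f(1.557148) = 0.000004
  f(1.557146) = 0.000000
  x_6 = 1.557146 - 0.000000×(1.557146 - 1.557148)/(0.000000 - 0.000004)
       = 1.557146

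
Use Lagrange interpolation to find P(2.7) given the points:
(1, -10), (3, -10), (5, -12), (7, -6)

Lagrange interpolation formula:
P(x) = Σ yᵢ × Lᵢ(x)
where Lᵢ(x) = Π_{j≠i} (x - xⱼ)/(xᵢ - xⱼ)

L_0(2.7) = (2.7 - 3)/(1 - 3) × (2.7 - 5)/(1 - 5) × (2.7 - 7)/(1 - 7) = 0.061812
L_1(2.7) = (2.7 - 1)/(3 - 1) × (2.7 - 5)/(3 - 5) × (2.7 - 7)/(3 - 7) = 1.050812
L_2(2.7) = (2.7 - 1)/(5 - 1) × (2.7 - 3)/(5 - 3) × (2.7 - 7)/(5 - 7) = -0.137062
L_3(2.7) = (2.7 - 1)/(7 - 1) × (2.7 - 3)/(7 - 3) × (2.7 - 5)/(7 - 5) = 0.024437

P(2.7) = (-10)×L_0(2.7) + (-10)×L_1(2.7) + (-12)×L_2(2.7) + (-6)×L_3(2.7)
P(2.7) = -9.628125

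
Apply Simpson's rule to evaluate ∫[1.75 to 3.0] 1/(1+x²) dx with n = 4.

f(x) = 1/(1+x²)
a = 1.75, b = 3.0, n = 4
h = (b - a)/n = 0.312500

Simpson's rule: (h/3)[f(x₀) + 4f(x₁) + 2f(x₂) + ... + f(xₙ)]

x_0 = 1.7500, f(x_0) = 0.246154, coefficient = 1
x_1 = 2.0625, f(x_1) = 0.190335, coefficient = 4
x_2 = 2.3750, f(x_2) = 0.150588, coefficient = 2
x_3 = 2.6875, f(x_3) = 0.121615, coefficient = 4
x_4 = 3.0000, f(x_4) = 0.100000, coefficient = 1

I ≈ (0.312500/3) × 1.895129 = 0.197409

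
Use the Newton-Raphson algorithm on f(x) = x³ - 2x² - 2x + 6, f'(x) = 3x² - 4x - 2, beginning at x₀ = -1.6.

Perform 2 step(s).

f(x) = x³ - 2x² - 2x + 6
f'(x) = 3x² - 4x - 2
x₀ = -1.6

Newton-Raphson formula: x_{n+1} = x_n - f(x_n)/f'(x_n)

Iteration 1:
  f(-1.600000) = -0.016000
  f'(-1.600000) = 12.080000
  x_1 = -1.600000 - (-0.016000)/12.080000 = -1.598675
Iteration 2:
  f(-1.598675) = -0.000012
  f'(-1.598675) = 12.061992
  x_2 = -1.598675 - (-0.000012)/12.061992 = -1.598675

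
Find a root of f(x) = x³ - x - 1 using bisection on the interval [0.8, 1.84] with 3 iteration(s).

f(x) = x³ - x - 1
Initial interval: [0.8, 1.84]

Iteration 1:
  c_1 = (0.800000 + 1.840000)/2 = 1.320000
  f(c_1) = f(1.320000) = -0.020032
  f(a) × f(c) ≥ 0, new interval: [1.320000, 1.840000]
Iteration 2:
  c_2 = (1.320000 + 1.840000)/2 = 1.580000
  f(c_2) = f(1.580000) = 1.364312
  f(a) × f(c) < 0, new interval: [1.320000, 1.580000]
Iteration 3:
  c_3 = (1.320000 + 1.580000)/2 = 1.450000
  f(c_3) = f(1.450000) = 0.598625
  f(a) × f(c) < 0, new interval: [1.320000, 1.450000]

After 3 iteration(s), the approximation is c_3 = 1.450000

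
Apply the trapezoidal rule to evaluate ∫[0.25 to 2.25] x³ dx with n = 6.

f(x) = x³
a = 0.25, b = 2.25, n = 6
h = (b - a)/n = 0.333333

Trapezoidal rule: (h/2)[f(x₀) + 2f(x₁) + 2f(x₂) + ... + f(xₙ)]

x_0 = 0.2500, f(x_0) = 0.015625, coefficient = 1
x_1 = 0.5833, f(x_1) = 0.198495, coefficient = 2
x_2 = 0.9167, f(x_2) = 0.770255, coefficient = 2
x_3 = 1.2500, f(x_3) = 1.953125, coefficient = 2
x_4 = 1.5833, f(x_4) = 3.969329, coefficient = 2
x_5 = 1.9167, f(x_5) = 7.041088, coefficient = 2
x_6 = 2.2500, f(x_6) = 11.390625, coefficient = 1

I ≈ (0.333333/2) × 39.270833 = 6.545139
Exact value: 6.406250
Error: 0.138889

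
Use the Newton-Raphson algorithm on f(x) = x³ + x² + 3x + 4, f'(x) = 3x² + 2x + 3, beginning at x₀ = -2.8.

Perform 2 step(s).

f(x) = x³ + x² + 3x + 4
f'(x) = 3x² + 2x + 3
x₀ = -2.8

Newton-Raphson formula: x_{n+1} = x_n - f(x_n)/f'(x_n)

Iteration 1:
  f(-2.800000) = -18.512000
  f'(-2.800000) = 20.920000
  x_1 = -2.800000 - (-18.512000)/20.920000 = -1.915105
Iteration 2:
  f(-1.915105) = -5.101581
  f'(-1.915105) = 10.172673
  x_2 = -1.915105 - (-5.101581)/10.172673 = -1.413607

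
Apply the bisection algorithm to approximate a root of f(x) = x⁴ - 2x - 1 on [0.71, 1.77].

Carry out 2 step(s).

f(x) = x⁴ - 2x - 1
Initial interval: [0.71, 1.77]

Iteration 1:
  c_1 = (0.710000 + 1.770000)/2 = 1.240000
  f(c_1) = f(1.240000) = -1.115786
  f(a) × f(c) ≥ 0, new interval: [1.240000, 1.770000]
Iteration 2:
  c_2 = (1.240000 + 1.770000)/2 = 1.505000
  f(c_2) = f(1.505000) = 1.120338
  f(a) × f(c) < 0, new interval: [1.240000, 1.505000]

After 2 iteration(s), the approximation is c_2 = 1.505000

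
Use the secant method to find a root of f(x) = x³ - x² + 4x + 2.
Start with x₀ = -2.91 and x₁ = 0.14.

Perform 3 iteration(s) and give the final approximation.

f(x) = x³ - x² + 4x + 2
x₀ = -2.91, x₁ = 0.14

Secant formula: x_{n+1} = x_n - f(x_n)(x_n - x_{n-1})/(f(x_n) - f(x_{n-1}))

Iteration 1:
  f(-2.910000) = -42.750271
  f(0.140000) = 2.543144
  x_2 = 0.140000 - 2.543144×(0.140000 - (-2.910000))/(2.543144 - (-42.750271))
       = -0.031252
Iteration 2:
  f(0.140000) = 2.543144
  f(-0.031252) = 1.873985
  x_3 = -0.031252 - 1.873985×(-0.031252 - 0.140000)/(1.873985 - 2.543144)
       = -0.510844
Iteration 3:
  f(-0.031252) = 1.873985
  f(-0.510844) = -0.437650
  x_4 = -0.510844 - (-0.437650)×(-0.510844 - (-0.031252))/(-0.437650 - 1.873985)
       = -0.420046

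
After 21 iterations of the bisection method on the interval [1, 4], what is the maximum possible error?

Bisection error bound: |error| ≤ (b-a)/2^n
|error| ≤ (4 - 1)/2^21 = 3/2^21
|error| ≤ 0.0000014305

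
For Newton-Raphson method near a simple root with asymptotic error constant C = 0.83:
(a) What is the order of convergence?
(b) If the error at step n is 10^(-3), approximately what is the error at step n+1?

(a) Newton-Raphson has quadratic (order 2) convergence near simple roots.
    This means |e_{n+1}| ≈ C|e_n|².

(b) With |e_n| = 10^(-3) and C = 0.83:
    |e_{n+1}| ≈ 0.83 × (10^(-3))² = 0.83 × 10^(-6)

(a) 2 (quadratic); (b) |e_{n+1}| ≈ 8.300e-07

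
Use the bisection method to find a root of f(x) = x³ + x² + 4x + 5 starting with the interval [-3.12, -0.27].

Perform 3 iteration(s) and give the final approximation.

f(x) = x³ + x² + 4x + 5
Initial interval: [-3.12, -0.27]

Iteration 1:
  c_1 = (-3.120000 + (-0.270000))/2 = -1.695000
  f(c_1) = f(-1.695000) = -3.776752
  f(a) × f(c) ≥ 0, new interval: [-1.695000, -0.270000]
Iteration 2:
  c_2 = (-1.695000 + (-0.270000))/2 = -0.982500
  f(c_2) = f(-0.982500) = 1.086893
  f(a) × f(c) < 0, new interval: [-1.695000, -0.982500]
Iteration 3:
  c_3 = (-1.695000 + (-0.982500))/2 = -1.338750
  f(c_3) = f(-1.338750) = -0.962125
  f(a) × f(c) ≥ 0, new interval: [-1.338750, -0.982500]

After 3 iteration(s), the approximation is c_3 = -1.338750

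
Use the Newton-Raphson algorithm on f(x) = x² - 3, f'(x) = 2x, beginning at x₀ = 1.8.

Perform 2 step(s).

f(x) = x² - 3
f'(x) = 2x
x₀ = 1.8

Newton-Raphson formula: x_{n+1} = x_n - f(x_n)/f'(x_n)

Iteration 1:
  f(1.800000) = 0.240000
  f'(1.800000) = 3.600000
  x_1 = 1.800000 - 0.240000/3.600000 = 1.733333
Iteration 2:
  f(1.733333) = 0.004444
  f'(1.733333) = 3.466667
  x_2 = 1.733333 - 0.004444/3.466667 = 1.732051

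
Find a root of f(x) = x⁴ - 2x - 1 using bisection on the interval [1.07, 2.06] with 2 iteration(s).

f(x) = x⁴ - 2x - 1
Initial interval: [1.07, 2.06]

Iteration 1:
  c_1 = (1.070000 + 2.060000)/2 = 1.565000
  f(c_1) = f(1.565000) = 1.868703
  f(a) × f(c) < 0, new interval: [1.070000, 1.565000]
Iteration 2:
  c_2 = (1.070000 + 1.565000)/2 = 1.317500
  f(c_2) = f(1.317500) = -0.621977
  f(a) × f(c) ≥ 0, new interval: [1.317500, 1.565000]

After 2 iteration(s), the approximation is c_2 = 1.317500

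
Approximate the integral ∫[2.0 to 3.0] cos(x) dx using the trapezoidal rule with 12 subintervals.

f(x) = cos(x)
a = 2.0, b = 3.0, n = 12
h = (b - a)/n = 0.083333

Trapezoidal rule: (h/2)[f(x₀) + 2f(x₁) + 2f(x₂) + ... + f(xₙ)]

x_0 = 2.0000, f(x_0) = -0.416147, coefficient = 1
x_1 = 2.0833, f(x_1) = -0.490390, coefficient = 2
x_2 = 2.1667, f(x_2) = -0.561229, coefficient = 2
x_3 = 2.2500, f(x_3) = -0.628174, coefficient = 2
x_4 = 2.3333, f(x_4) = -0.690758, coefficient = 2
x_5 = 2.4167, f(x_5) = -0.748549, coefficient = 2
x_6 = 2.5000, f(x_6) = -0.801144, coefficient = 2
x_7 = 2.5833, f(x_7) = -0.848178, coefficient = 2
x_8 = 2.6667, f(x_8) = -0.889327, coefficient = 2
x_9 = 2.7500, f(x_9) = -0.924302, coefficient = 2
x_10 = 2.8333, f(x_10) = -0.952863, coefficient = 2
x_11 = 2.9167, f(x_11) = -0.974811, coefficient = 2
x_12 = 3.0000, f(x_12) = -0.989992, coefficient = 1

I ≈ (0.083333/2) × -18.425588 = -0.767733
Exact value: -0.768177
Error: 0.000445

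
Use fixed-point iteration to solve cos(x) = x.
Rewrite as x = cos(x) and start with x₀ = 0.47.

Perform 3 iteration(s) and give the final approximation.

Equation: cos(x) = x
Fixed-point form: x = cos(x)
x₀ = 0.47

x_1 = g(0.470000) = 0.891568
x_2 = g(0.891568) = 0.628193
x_3 = g(0.628193) = 0.809091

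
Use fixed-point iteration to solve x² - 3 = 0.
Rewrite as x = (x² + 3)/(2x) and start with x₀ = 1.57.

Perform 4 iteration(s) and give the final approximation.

Equation: x² - 3 = 0
Fixed-point form: x = (x² + 3)/(2x)
x₀ = 1.57

x_1 = g(1.570000) = 1.740414
x_2 = g(1.740414) = 1.732071
x_3 = g(1.732071) = 1.732051
x_4 = g(1.732051) = 1.732051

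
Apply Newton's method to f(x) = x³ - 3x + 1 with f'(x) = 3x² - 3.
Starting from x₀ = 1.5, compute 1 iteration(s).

f(x) = x³ - 3x + 1
f'(x) = 3x² - 3
x₀ = 1.5

Newton-Raphson formula: x_{n+1} = x_n - f(x_n)/f'(x_n)

Iteration 1:
  f(1.500000) = -0.125000
  f'(1.500000) = 3.750000
  x_1 = 1.500000 - (-0.125000)/3.750000 = 1.533333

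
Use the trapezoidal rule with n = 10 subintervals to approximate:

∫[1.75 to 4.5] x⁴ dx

f(x) = x⁴
a = 1.75, b = 4.5, n = 10
h = (b - a)/n = 0.275000

Trapezoidal rule: (h/2)[f(x₀) + 2f(x₁) + 2f(x₂) + ... + f(xₙ)]

x_0 = 1.7500, f(x_0) = 9.378906, coefficient = 1
x_1 = 2.0250, f(x_1) = 16.815125, coefficient = 2
x_2 = 2.3000, f(x_2) = 27.984100, coefficient = 2
x_3 = 2.5750, f(x_3) = 43.965188, coefficient = 2
x_4 = 2.8500, f(x_4) = 65.975006, coefficient = 2
x_5 = 3.1250, f(x_5) = 95.367432, coefficient = 2
x_6 = 3.4000, f(x_6) = 133.633600, coefficient = 2
x_7 = 3.6750, f(x_7) = 182.401907, coefficient = 2
x_8 = 3.9500, f(x_8) = 243.438006, coefficient = 2
x_9 = 4.2250, f(x_9) = 318.644813, coefficient = 2
x_10 = 4.5000, f(x_10) = 410.062500, coefficient = 1

I ≈ (0.275000/2) × 2675.891760 = 367.935117
Exact value: 365.773633
Error: 2.161484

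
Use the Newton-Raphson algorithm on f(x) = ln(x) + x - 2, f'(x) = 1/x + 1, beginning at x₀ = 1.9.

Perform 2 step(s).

f(x) = ln(x) + x - 2
f'(x) = 1/x + 1
x₀ = 1.9

Newton-Raphson formula: x_{n+1} = x_n - f(x_n)/f'(x_n)

Iteration 1:
  f(1.900000) = 0.541854
  f'(1.900000) = 1.526316
  x_1 = 1.900000 - 0.541854/1.526316 = 1.544992
Iteration 2:
  f(1.544992) = -0.019989
  f'(1.544992) = 1.647252
  x_2 = 1.544992 - (-0.019989)/1.647252 = 1.557127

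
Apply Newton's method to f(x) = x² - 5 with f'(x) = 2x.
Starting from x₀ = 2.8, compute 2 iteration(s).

f(x) = x² - 5
f'(x) = 2x
x₀ = 2.8

Newton-Raphson formula: x_{n+1} = x_n - f(x_n)/f'(x_n)

Iteration 1:
  f(2.800000) = 2.840000
  f'(2.800000) = 5.600000
  x_1 = 2.800000 - 2.840000/5.600000 = 2.292857
Iteration 2:
  f(2.292857) = 0.257194
  f'(2.292857) = 4.585714
  x_2 = 2.292857 - 0.257194/4.585714 = 2.236771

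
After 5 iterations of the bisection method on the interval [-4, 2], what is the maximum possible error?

Bisection error bound: |error| ≤ (b-a)/2^n
|error| ≤ (2 - (-4))/2^5 = 6/2^5
|error| ≤ 0.1875000000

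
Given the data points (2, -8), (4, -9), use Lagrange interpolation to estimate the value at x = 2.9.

Lagrange interpolation formula:
P(x) = Σ yᵢ × Lᵢ(x)
where Lᵢ(x) = Π_{j≠i} (x - xⱼ)/(xᵢ - xⱼ)

L_0(2.9) = (2.9 - 4)/(2 - 4) = 0.550000
L_1(2.9) = (2.9 - 2)/(4 - 2) = 0.450000

P(2.9) = (-8)×L_0(2.9) + (-9)×L_1(2.9)
P(2.9) = -8.450000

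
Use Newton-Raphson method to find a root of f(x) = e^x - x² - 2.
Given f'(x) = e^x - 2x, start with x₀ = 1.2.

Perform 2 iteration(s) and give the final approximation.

f(x) = e^x - x² - 2
f'(x) = e^x - 2x
x₀ = 1.2

Newton-Raphson formula: x_{n+1} = x_n - f(x_n)/f'(x_n)

Iteration 1:
  f(1.200000) = -0.119883
  f'(1.200000) = 0.920117
  x_1 = 1.200000 - (-0.119883)/0.920117 = 1.330291
Iteration 2:
  f(1.330291) = 0.012470
  f'(1.330291) = 1.121562
  x_2 = 1.330291 - 0.012470/1.121562 = 1.319173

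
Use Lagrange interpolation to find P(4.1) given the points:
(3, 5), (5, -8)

Lagrange interpolation formula:
P(x) = Σ yᵢ × Lᵢ(x)
where Lᵢ(x) = Π_{j≠i} (x - xⱼ)/(xᵢ - xⱼ)

L_0(4.1) = (4.1 - 5)/(3 - 5) = 0.450000
L_1(4.1) = (4.1 - 3)/(5 - 3) = 0.550000

P(4.1) = 5×L_0(4.1) + (-8)×L_1(4.1)
P(4.1) = -2.150000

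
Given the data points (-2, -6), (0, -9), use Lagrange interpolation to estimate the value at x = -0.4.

Lagrange interpolation formula:
P(x) = Σ yᵢ × Lᵢ(x)
where Lᵢ(x) = Π_{j≠i} (x - xⱼ)/(xᵢ - xⱼ)

L_0(-0.4) = (-0.4 - 0)/(-2 - 0) = 0.200000
L_1(-0.4) = (-0.4 - (-2))/(0 - (-2)) = 0.800000

P(-0.4) = (-6)×L_0(-0.4) + (-9)×L_1(-0.4)
P(-0.4) = -8.400000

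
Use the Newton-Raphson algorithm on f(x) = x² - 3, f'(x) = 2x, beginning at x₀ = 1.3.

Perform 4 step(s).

f(x) = x² - 3
f'(x) = 2x
x₀ = 1.3

Newton-Raphson formula: x_{n+1} = x_n - f(x_n)/f'(x_n)

Iteration 1:
  f(1.300000) = -1.310000
  f'(1.300000) = 2.600000
  x_1 = 1.300000 - (-1.310000)/2.600000 = 1.803846
Iteration 2:
  f(1.803846) = 0.253861
  f'(1.803846) = 3.607692
  x_2 = 1.803846 - 0.253861/3.607692 = 1.733480
Iteration 3:
  f(1.733480) = 0.004951
  f'(1.733480) = 3.466959
  x_3 = 1.733480 - 0.004951/3.466959 = 1.732051
Iteration 4:
  f(1.732051) = 0.000002
  f'(1.732051) = 3.464103
  x_4 = 1.732051 - 0.000002/3.464103 = 1.732051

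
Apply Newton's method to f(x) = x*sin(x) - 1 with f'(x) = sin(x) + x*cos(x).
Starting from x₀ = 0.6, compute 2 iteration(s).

f(x) = x*sin(x) - 1
f'(x) = sin(x) + x*cos(x)
x₀ = 0.6

Newton-Raphson formula: x_{n+1} = x_n - f(x_n)/f'(x_n)

Iteration 1:
  f(0.600000) = -0.661215
  f'(0.600000) = 1.059844
  x_1 = 0.600000 - (-0.661215)/1.059844 = 1.223879
Iteration 2:
  f(1.223879) = 0.150967
  f'(1.223879) = 1.356545
  x_2 = 1.223879 - 0.150967/1.356545 = 1.112591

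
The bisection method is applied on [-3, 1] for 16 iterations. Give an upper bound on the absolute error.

Bisection error bound: |error| ≤ (b-a)/2^n
|error| ≤ (1 - (-3))/2^16 = 4/2^16
|error| ≤ 0.0000610352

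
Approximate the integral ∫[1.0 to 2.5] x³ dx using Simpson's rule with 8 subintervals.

f(x) = x³
a = 1.0, b = 2.5, n = 8
h = (b - a)/n = 0.187500

Simpson's rule: (h/3)[f(x₀) + 4f(x₁) + 2f(x₂) + ... + f(xₙ)]

x_0 = 1.0000, f(x_0) = 1.000000, coefficient = 1
x_1 = 1.1875, f(x_1) = 1.674561, coefficient = 4
x_2 = 1.3750, f(x_2) = 2.599609, coefficient = 2
x_3 = 1.5625, f(x_3) = 3.814697, coefficient = 4
x_4 = 1.7500, f(x_4) = 5.359375, coefficient = 2
x_5 = 1.9375, f(x_5) = 7.273193, coefficient = 4
x_6 = 2.1250, f(x_6) = 9.595703, coefficient = 2
x_7 = 2.3125, f(x_7) = 12.366455, coefficient = 4
x_8 = 2.5000, f(x_8) = 15.625000, coefficient = 1

I ≈ (0.187500/3) × 152.250000 = 9.515625
Exact value: 9.515625
Error: 0.000000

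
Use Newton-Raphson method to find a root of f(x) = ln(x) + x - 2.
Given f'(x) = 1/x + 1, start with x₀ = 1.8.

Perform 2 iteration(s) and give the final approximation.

f(x) = ln(x) + x - 2
f'(x) = 1/x + 1
x₀ = 1.8

Newton-Raphson formula: x_{n+1} = x_n - f(x_n)/f'(x_n)

Iteration 1:
  f(1.800000) = 0.387787
  f'(1.800000) = 1.555556
  x_1 = 1.800000 - 0.387787/1.555556 = 1.550709
Iteration 2:
  f(1.550709) = -0.010579
  f'(1.550709) = 1.644866
  x_2 = 1.550709 - (-0.010579)/1.644866 = 1.557140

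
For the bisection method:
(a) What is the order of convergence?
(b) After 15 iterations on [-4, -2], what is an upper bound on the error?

(a) Bisection has linear (order 1) convergence; the error is halved each step.

(b) Error bound = (b-a)/2^n = (-2 - (-4))/2^{15}
    = 2/2^{15}

(a) 1 (linear); (b) error ≤ 6.10e-05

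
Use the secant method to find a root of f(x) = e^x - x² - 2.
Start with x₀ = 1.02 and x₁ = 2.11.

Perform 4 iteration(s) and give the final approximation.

f(x) = e^x - x² - 2
x₀ = 1.02, x₁ = 2.11

Secant formula: x_{n+1} = x_n - f(x_n)(x_n - x_{n-1})/(f(x_n) - f(x_{n-1}))

Iteration 1:
  f(1.020000) = -0.267205
  f(2.110000) = 1.796141
  x_2 = 2.110000 - 1.796141×(2.110000 - 1.020000)/(1.796141 - (-0.267205))
       = 1.161156
Iteration 2:
  f(2.110000) = 1.796141
  f(1.161156) = -0.154660
  x_3 = 1.161156 - (-0.154660)×(1.161156 - 2.110000)/(-0.154660 - 1.796141)
       = 1.236381
Iteration 3:
  f(1.161156) = -0.154660
  f(1.236381) = -0.085508
  x_4 = 1.236381 - (-0.085508)×(1.236381 - 1.161156)/(-0.085508 - (-0.154660))
       = 1.329398
Iteration 4:
  f(1.236381) = -0.085508
  f(1.329398) = 0.011468
  x_5 = 1.329398 - 0.011468×(1.329398 - 1.236381)/(0.011468 - (-0.085508))
       = 1.318397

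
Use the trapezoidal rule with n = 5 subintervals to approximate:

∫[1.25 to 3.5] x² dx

f(x) = x²
a = 1.25, b = 3.5, n = 5
h = (b - a)/n = 0.450000

Trapezoidal rule: (h/2)[f(x₀) + 2f(x₁) + 2f(x₂) + ... + f(xₙ)]

x_0 = 1.2500, f(x_0) = 1.562500, coefficient = 1
x_1 = 1.7000, f(x_1) = 2.890000, coefficient = 2
x_2 = 2.1500, f(x_2) = 4.622500, coefficient = 2
x_3 = 2.6000, f(x_3) = 6.760000, coefficient = 2
x_4 = 3.0500, f(x_4) = 9.302500, coefficient = 2
x_5 = 3.5000, f(x_5) = 12.250000, coefficient = 1

I ≈ (0.450000/2) × 60.962500 = 13.716563
Exact value: 13.640625
Error: 0.075938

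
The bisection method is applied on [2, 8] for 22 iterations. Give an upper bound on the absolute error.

Bisection error bound: |error| ≤ (b-a)/2^n
|error| ≤ (8 - 2)/2^22 = 6/2^22
|error| ≤ 0.0000014305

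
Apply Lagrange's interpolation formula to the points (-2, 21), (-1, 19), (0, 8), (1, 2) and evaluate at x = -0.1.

Lagrange interpolation formula:
P(x) = Σ yᵢ × Lᵢ(x)
where Lᵢ(x) = Π_{j≠i} (x - xⱼ)/(xᵢ - xⱼ)

L_0(-0.1) = (-0.1 - (-1))/(-2 - (-1)) × (-0.1 - 0)/(-2 - 0) × (-0.1 - 1)/(-2 - 1) = -0.016500
L_1(-0.1) = (-0.1 - (-2))/(-1 - (-2)) × (-0.1 - 0)/(-1 - 0) × (-0.1 - 1)/(-1 - 1) = 0.104500
L_2(-0.1) = (-0.1 - (-2))/(0 - (-2)) × (-0.1 - (-1))/(0 - (-1)) × (-0.1 - 1)/(0 - 1) = 0.940500
L_3(-0.1) = (-0.1 - (-2))/(1 - (-2)) × (-0.1 - (-1))/(1 - (-1)) × (-0.1 - 0)/(1 - 0) = -0.028500

P(-0.1) = 21×L_0(-0.1) + 19×L_1(-0.1) + 8×L_2(-0.1) + 2×L_3(-0.1)
P(-0.1) = 9.106000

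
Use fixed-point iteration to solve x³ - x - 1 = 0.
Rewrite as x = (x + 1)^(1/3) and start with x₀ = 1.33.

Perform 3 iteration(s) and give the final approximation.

Equation: x³ - x - 1 = 0
Fixed-point form: x = (x + 1)^(1/3)
x₀ = 1.33

x_1 = g(1.330000) = 1.325721
x_2 = g(1.325721) = 1.324908
x_3 = g(1.324908) = 1.324754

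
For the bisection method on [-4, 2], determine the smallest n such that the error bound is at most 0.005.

We need (b-a)/2^n ≤ 0.005
(2 - (-4))/2^n ≤ 0.005
6/2^n ≤ 0.005
2^n ≥ 1200
n ≥ log₂(1200) = 10.23
n ≥ 11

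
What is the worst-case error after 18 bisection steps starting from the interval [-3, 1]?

Bisection error bound: |error| ≤ (b-a)/2^n
|error| ≤ (1 - (-3))/2^18 = 4/2^18
|error| ≤ 0.0000152588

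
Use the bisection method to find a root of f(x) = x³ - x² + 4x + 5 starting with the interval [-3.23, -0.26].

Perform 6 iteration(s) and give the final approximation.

f(x) = x³ - x² + 4x + 5
Initial interval: [-3.23, -0.26]

Iteration 1:
  c_1 = (-3.230000 + (-0.260000))/2 = -1.745000
  f(c_1) = f(-1.745000) = -10.338594
  f(a) × f(c) ≥ 0, new interval: [-1.745000, -0.260000]
Iteration 2:
  c_2 = (-1.745000 + (-0.260000))/2 = -1.002500
  f(c_2) = f(-1.002500) = -1.022525
  f(a) × f(c) ≥ 0, new interval: [-1.002500, -0.260000]
Iteration 3:
  c_3 = (-1.002500 + (-0.260000))/2 = -0.631250
  f(c_3) = f(-0.631250) = 1.824985
  f(a) × f(c) < 0, new interval: [-1.002500, -0.631250]
Iteration 4:
  c_4 = (-1.002500 + (-0.631250))/2 = -0.816875
  f(c_4) = f(-0.816875) = 0.520127
  f(a) × f(c) < 0, new interval: [-1.002500, -0.816875]
Iteration 5:
  c_5 = (-1.002500 + (-0.816875))/2 = -0.909687
  f(c_5) = f(-0.909687) = -0.219076
  f(a) × f(c) ≥ 0, new interval: [-0.909687, -0.816875]
Iteration 6:
  c_6 = (-0.909687 + (-0.816875))/2 = -0.863281
  f(c_6) = f(-0.863281) = 0.158256
  f(a) × f(c) < 0, new interval: [-0.909687, -0.863281]

After 6 iteration(s), the approximation is c_6 = -0.863281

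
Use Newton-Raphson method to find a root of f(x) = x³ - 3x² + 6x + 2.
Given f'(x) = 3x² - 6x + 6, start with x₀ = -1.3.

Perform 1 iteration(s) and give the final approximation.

f(x) = x³ - 3x² + 6x + 2
f'(x) = 3x² - 6x + 6
x₀ = -1.3

Newton-Raphson formula: x_{n+1} = x_n - f(x_n)/f'(x_n)

Iteration 1:
  f(-1.300000) = -13.067000
  f'(-1.300000) = 18.870000
  x_1 = -1.300000 - (-13.067000)/18.870000 = -0.607525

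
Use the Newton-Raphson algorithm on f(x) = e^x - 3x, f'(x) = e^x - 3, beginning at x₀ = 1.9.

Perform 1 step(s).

f(x) = e^x - 3x
f'(x) = e^x - 3
x₀ = 1.9

Newton-Raphson formula: x_{n+1} = x_n - f(x_n)/f'(x_n)

Iteration 1:
  f(1.900000) = 0.985894
  f'(1.900000) = 3.685894
  x_1 = 1.900000 - 0.985894/3.685894 = 1.632522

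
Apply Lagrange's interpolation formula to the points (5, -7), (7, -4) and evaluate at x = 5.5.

Lagrange interpolation formula:
P(x) = Σ yᵢ × Lᵢ(x)
where Lᵢ(x) = Π_{j≠i} (x - xⱼ)/(xᵢ - xⱼ)

L_0(5.5) = (5.5 - 7)/(5 - 7) = 0.750000
L_1(5.5) = (5.5 - 5)/(7 - 5) = 0.250000

P(5.5) = (-7)×L_0(5.5) + (-4)×L_1(5.5)
P(5.5) = -6.250000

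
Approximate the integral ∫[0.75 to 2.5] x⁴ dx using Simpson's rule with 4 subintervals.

f(x) = x⁴
a = 0.75, b = 2.5, n = 4
h = (b - a)/n = 0.437500

Simpson's rule: (h/3)[f(x₀) + 4f(x₁) + 2f(x₂) + ... + f(xₙ)]

x_0 = 0.7500, f(x_0) = 0.316406, coefficient = 1
x_1 = 1.1875, f(x_1) = 1.988541, coefficient = 4
x_2 = 1.6250, f(x_2) = 6.972900, coefficient = 2
x_3 = 2.0625, f(x_3) = 18.095718, coefficient = 4
x_4 = 2.5000, f(x_4) = 39.062500, coefficient = 1

I ≈ (0.437500/3) × 133.661743 = 19.492338
Exact value: 19.483789
Error: 0.008548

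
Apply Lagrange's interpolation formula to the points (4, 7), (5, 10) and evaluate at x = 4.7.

Lagrange interpolation formula:
P(x) = Σ yᵢ × Lᵢ(x)
where Lᵢ(x) = Π_{j≠i} (x - xⱼ)/(xᵢ - xⱼ)

L_0(4.7) = (4.7 - 5)/(4 - 5) = 0.300000
L_1(4.7) = (4.7 - 4)/(5 - 4) = 0.700000

P(4.7) = 7×L_0(4.7) + 10×L_1(4.7)
P(4.7) = 9.100000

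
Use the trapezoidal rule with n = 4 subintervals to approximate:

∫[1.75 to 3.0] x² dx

f(x) = x²
a = 1.75, b = 3.0, n = 4
h = (b - a)/n = 0.312500

Trapezoidal rule: (h/2)[f(x₀) + 2f(x₁) + 2f(x₂) + ... + f(xₙ)]

x_0 = 1.7500, f(x_0) = 3.062500, coefficient = 1
x_1 = 2.0625, f(x_1) = 4.253906, coefficient = 2
x_2 = 2.3750, f(x_2) = 5.640625, coefficient = 2
x_3 = 2.6875, f(x_3) = 7.222656, coefficient = 2
x_4 = 3.0000, f(x_4) = 9.000000, coefficient = 1

I ≈ (0.312500/2) × 46.296875 = 7.233887
Exact value: 7.213542
Error: 0.020345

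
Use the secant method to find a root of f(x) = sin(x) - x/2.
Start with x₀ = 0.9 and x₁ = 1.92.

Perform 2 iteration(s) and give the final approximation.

f(x) = sin(x) - x/2
x₀ = 0.9, x₁ = 1.92

Secant formula: x_{n+1} = x_n - f(x_n)(x_n - x_{n-1})/(f(x_n) - f(x_{n-1}))

Iteration 1:
  f(0.900000) = 0.333327
  f(1.920000) = -0.020355
  x_2 = 1.920000 - (-0.020355)×(1.920000 - 0.900000)/(-0.020355 - 0.333327)
       = 1.861299
Iteration 2:
  f(1.920000) = -0.020355
  f(1.861299) = 0.027451
  x_3 = 1.861299 - 0.027451×(1.861299 - 1.920000)/(0.027451 - (-0.020355))
       = 1.895006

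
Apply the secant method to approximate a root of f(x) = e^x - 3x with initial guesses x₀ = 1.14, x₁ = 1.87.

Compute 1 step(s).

f(x) = e^x - 3x
x₀ = 1.14, x₁ = 1.87

Secant formula: x_{n+1} = x_n - f(x_n)(x_n - x_{n-1})/(f(x_n) - f(x_{n-1}))

Iteration 1:
  f(1.140000) = -0.293232
  f(1.870000) = 0.878296
  x_2 = 1.870000 - 0.878296×(1.870000 - 1.140000)/(0.878296 - (-0.293232))
       = 1.322718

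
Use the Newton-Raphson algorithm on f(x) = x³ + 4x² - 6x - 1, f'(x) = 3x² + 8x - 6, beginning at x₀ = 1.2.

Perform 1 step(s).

f(x) = x³ + 4x² - 6x - 1
f'(x) = 3x² + 8x - 6
x₀ = 1.2

Newton-Raphson formula: x_{n+1} = x_n - f(x_n)/f'(x_n)

Iteration 1:
  f(1.200000) = -0.712000
  f'(1.200000) = 7.920000
  x_1 = 1.200000 - (-0.712000)/7.920000 = 1.289899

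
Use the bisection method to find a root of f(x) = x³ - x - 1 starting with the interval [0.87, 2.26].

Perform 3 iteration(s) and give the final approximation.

f(x) = x³ - x - 1
Initial interval: [0.87, 2.26]

Iteration 1:
  c_1 = (0.870000 + 2.260000)/2 = 1.565000
  f(c_1) = f(1.565000) = 1.268037
  f(a) × f(c) < 0, new interval: [0.870000, 1.565000]
Iteration 2:
  c_2 = (0.870000 + 1.565000)/2 = 1.217500
  f(c_2) = f(1.217500) = -0.412792
  f(a) × f(c) ≥ 0, new interval: [1.217500, 1.565000]
Iteration 3:
  c_3 = (1.217500 + 1.565000)/2 = 1.391250
  f(c_3) = f(1.391250) = 0.301621
  f(a) × f(c) < 0, new interval: [1.217500, 1.391250]

After 3 iteration(s), the approximation is c_3 = 1.391250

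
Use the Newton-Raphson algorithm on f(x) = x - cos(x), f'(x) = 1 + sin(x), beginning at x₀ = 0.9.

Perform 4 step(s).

f(x) = x - cos(x)
f'(x) = 1 + sin(x)
x₀ = 0.9

Newton-Raphson formula: x_{n+1} = x_n - f(x_n)/f'(x_n)

Iteration 1:
  f(0.900000) = 0.278390
  f'(0.900000) = 1.783327
  x_1 = 0.900000 - 0.278390/1.783327 = 0.743893
Iteration 2:
  f(0.743893) = 0.008055
  f'(0.743893) = 1.677158
  x_2 = 0.743893 - 0.008055/1.677158 = 0.739090
Iteration 3:
  f(0.739090) = 0.000008
  f'(0.739090) = 1.673616
  x_3 = 0.739090 - 0.000008/1.673616 = 0.739085
Iteration 4:
  f(0.739085) = 0.000000
  f'(0.739085) = 1.673612
  x_4 = 0.739085 - 0.000000/1.673612 = 0.739085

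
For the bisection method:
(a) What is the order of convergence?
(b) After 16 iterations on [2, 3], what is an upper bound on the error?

(a) Bisection has linear (order 1) convergence; the error is halved each step.

(b) Error bound = (b-a)/2^n = (3 - 2)/2^{16}
    = 1/2^{16}

(a) 1 (linear); (b) error ≤ 1.53e-05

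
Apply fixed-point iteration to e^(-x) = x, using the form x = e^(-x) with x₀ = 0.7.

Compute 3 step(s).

Equation: e^(-x) = x
Fixed-point form: x = e^(-x)
x₀ = 0.7

x_1 = g(0.700000) = 0.496585
x_2 = g(0.496585) = 0.608605
x_3 = g(0.608605) = 0.544109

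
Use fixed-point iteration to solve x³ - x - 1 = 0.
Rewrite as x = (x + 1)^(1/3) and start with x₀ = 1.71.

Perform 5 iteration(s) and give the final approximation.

Equation: x³ - x - 1 = 0
Fixed-point form: x = (x + 1)^(1/3)
x₀ = 1.71

x_1 = g(1.710000) = 1.394194
x_2 = g(1.394194) = 1.337785
x_3 = g(1.337785) = 1.327195
x_4 = g(1.327195) = 1.325188
x_5 = g(1.325188) = 1.324807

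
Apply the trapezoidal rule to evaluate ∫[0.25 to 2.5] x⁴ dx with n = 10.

f(x) = x⁴
a = 0.25, b = 2.5, n = 10
h = (b - a)/n = 0.225000

Trapezoidal rule: (h/2)[f(x₀) + 2f(x₁) + 2f(x₂) + ... + f(xₙ)]

x_0 = 0.2500, f(x_0) = 0.003906, coefficient = 1
x_1 = 0.4750, f(x_1) = 0.050907, coefficient = 2
x_2 = 0.7000, f(x_2) = 0.240100, coefficient = 2
x_3 = 0.9250, f(x_3) = 0.732094, coefficient = 2
x_4 = 1.1500, f(x_4) = 1.749006, coefficient = 2
x_5 = 1.3750, f(x_5) = 3.574463, coefficient = 2
x_6 = 1.6000, f(x_6) = 6.553600, coefficient = 2
x_7 = 1.8250, f(x_7) = 11.093063, coefficient = 2
x_8 = 2.0500, f(x_8) = 17.661006, coefficient = 2
x_9 = 2.2750, f(x_9) = 26.787094, coefficient = 2
x_10 = 2.5000, f(x_10) = 39.062500, coefficient = 1

I ≈ (0.225000/2) × 175.949073 = 19.794271
Exact value: 19.531055
Error: 0.263216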